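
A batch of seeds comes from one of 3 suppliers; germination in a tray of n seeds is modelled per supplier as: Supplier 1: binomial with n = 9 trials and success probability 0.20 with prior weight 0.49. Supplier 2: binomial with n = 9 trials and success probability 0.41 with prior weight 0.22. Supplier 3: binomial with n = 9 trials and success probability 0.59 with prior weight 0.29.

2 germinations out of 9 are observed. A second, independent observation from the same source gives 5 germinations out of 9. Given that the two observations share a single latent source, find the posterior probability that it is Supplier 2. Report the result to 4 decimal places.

0.5799

The responsibility of component k is w_k f_k(x) divided by Σ_j w_j f_j(x).
Since both observations come from the same component, the likelihood for component k is f_k(x₁)·f_k(x₂).
  p_1 = [0.30199] × [0.0165151] = 0.00498738
  p_2 = [0.150603] × [0.176888] = 0.0266399
  p_3 = [0.0244058] × [0.254546] = 0.0062124
Unnormalised posteriors:
  w_1·p_1 = 0.49 × 0.00498738 = 0.00244382
  w_2·p_2 = 0.22 × 0.0266399 = 0.00586077
  w_3·p_3 = 0.29 × 0.0062124 = 0.0018016
Denominator: 0.00244382 + 0.00586077 + 0.0018016 = 0.0101062
P(Supplier 2 | x) ≈ 0.5799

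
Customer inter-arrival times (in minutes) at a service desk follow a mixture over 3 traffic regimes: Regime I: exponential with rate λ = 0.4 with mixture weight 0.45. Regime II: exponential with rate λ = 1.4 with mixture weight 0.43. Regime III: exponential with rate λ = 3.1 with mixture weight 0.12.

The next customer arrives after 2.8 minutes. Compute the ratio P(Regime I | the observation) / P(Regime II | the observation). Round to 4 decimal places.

4.9170

Posterior odds = (π_i f_i(x)) / (π_j f_j(x)); the normalising sum cancels.
Evaluate each component's likelihood at the observed value:
  f_I = 0.130512
  f_II = 0.0277775
  f_III = 0.000526848
Odds = (0.45/0.43) × (0.130512/0.0277775) = 1.04651 × 4.69847 ≈ 4.9170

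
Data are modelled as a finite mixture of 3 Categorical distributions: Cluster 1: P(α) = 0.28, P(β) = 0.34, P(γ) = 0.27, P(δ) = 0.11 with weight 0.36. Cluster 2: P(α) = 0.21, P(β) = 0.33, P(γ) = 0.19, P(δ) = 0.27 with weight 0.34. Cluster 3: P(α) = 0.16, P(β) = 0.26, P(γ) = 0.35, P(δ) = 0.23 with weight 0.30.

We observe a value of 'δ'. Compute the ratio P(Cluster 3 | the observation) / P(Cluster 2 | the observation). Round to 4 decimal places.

The posterior odds equal the prior odds times the likelihood ratio: (π_i/π_j)·(f_i(x)/f_j(x)).
Evaluate each component's likelihood at the observed value:
  f_1 = 0.11
  f_2 = 0.27
  f_3 = 0.23
0.069 / 0.0918 ≈ 0.7516

0.7516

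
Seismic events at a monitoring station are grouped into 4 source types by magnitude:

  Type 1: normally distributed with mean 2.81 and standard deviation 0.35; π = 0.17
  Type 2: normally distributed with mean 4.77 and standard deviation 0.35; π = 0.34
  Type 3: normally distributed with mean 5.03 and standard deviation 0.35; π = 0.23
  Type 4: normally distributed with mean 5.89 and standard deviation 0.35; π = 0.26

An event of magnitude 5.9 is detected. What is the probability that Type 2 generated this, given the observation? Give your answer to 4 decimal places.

0.0068

By Bayes' theorem, P(k | x) = π_k f_k(x) / Σ_j π_j f_j(x).
Normal densities:
  p_1 = 1.35391e-17
  p_2 = 0.00621398
  p_3 = 0.0518965
  p_4 = 1.13937
Multiply by the mixture weights:
  π_1·p_1 = 0.17 × 1.35391e-17 = 2.30164e-18
  π_2·p_2 = 0.34 × 0.00621398 = 0.00211275
  π_3·p_3 = 0.23 × 0.0518965 = 0.0119362
  π_4·p_4 = 0.26 × 1.13937 = 0.296236
Evidence: 2.30164e-18 + 0.00211275 + 0.0119362 + 0.296236 = 0.310285
Responsibility of Type 2: 0.00211275 / 0.310285 ≈ 0.0068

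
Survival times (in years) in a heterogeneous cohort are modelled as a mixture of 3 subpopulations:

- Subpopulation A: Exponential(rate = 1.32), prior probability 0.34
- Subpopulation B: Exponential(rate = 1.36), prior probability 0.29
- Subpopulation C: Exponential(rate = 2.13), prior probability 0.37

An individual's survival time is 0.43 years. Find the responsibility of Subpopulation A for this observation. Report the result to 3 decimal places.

0.322

Posterior ∝ prior × likelihood, so P(k | x) ∝ w_k f_k(x); normalise over all components.
Exponential densities:
  L_A = 0.748287
  L_B = 0.757816
  L_C = 0.852333
Weight by the priors:
  w_A·L_A = 0.34 × 0.748287 = 0.254418
  w_B·L_B = 0.29 × 0.757816 = 0.219767
  w_C·L_C = 0.37 × 0.852333 = 0.315363
Sum: 0.254418 + 0.219767 + 0.315363 = 0.789547
Responsibility of Subpopulation A: 0.254418 / 0.789547 ≈ 0.322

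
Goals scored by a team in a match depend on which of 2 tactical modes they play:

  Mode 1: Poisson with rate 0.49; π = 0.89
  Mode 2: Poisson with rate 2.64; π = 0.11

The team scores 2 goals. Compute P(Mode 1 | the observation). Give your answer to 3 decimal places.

0.705

By Bayes' theorem, P(k | x) = π_k f_k(x) / Σ_j π_j f_j(x).
Component likelihoods at x = 2 goals:
  L_1 = 0.0735458
  L_2 = 0.24868
Weight by the priors:
  π_1·L_1 = 0.89 × 0.0735458 = 0.0654558
  π_2·L_2 = 0.11 × 0.24868 = 0.0273548
Denominator: 0.0654558 + 0.0273548 = 0.0928105
P(Mode 1 | the observation) = 0.0654558 / 0.0928105 ≈ 0.705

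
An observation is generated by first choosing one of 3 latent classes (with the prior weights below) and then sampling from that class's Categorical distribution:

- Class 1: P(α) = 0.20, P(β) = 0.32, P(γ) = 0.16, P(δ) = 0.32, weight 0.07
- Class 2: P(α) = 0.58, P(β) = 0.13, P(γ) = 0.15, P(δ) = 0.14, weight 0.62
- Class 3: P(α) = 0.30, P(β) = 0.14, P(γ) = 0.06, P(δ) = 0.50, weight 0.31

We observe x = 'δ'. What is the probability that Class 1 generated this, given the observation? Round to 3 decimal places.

Apply Bayes' rule: the posterior for each component is proportional to its prior times its likelihood at x.
Evaluate each component's likelihood at the observed value:
  f_1 = 0.32
  f_2 = 0.14
  f_3 = 0.5
Multiply by the mixture weights:
  w_1·f_1 = 0.07 × 0.32 = 0.0224
  w_2·f_2 = 0.62 × 0.14 = 0.0868
  w_3·f_3 = 0.31 × 0.5 = 0.155
Normaliser: 0.0224 + 0.0868 + 0.155 = 0.2642
So the posterior for Class 1 is 0.0224 / 0.2642 ≈ 0.085.

0.085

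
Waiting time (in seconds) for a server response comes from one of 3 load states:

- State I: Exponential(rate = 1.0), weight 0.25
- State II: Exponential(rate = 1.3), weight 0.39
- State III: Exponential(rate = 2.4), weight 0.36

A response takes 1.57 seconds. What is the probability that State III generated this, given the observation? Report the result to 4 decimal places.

P(component k | x) = w_k·f_k(x) / marginal(x), where marginal(x) = Σ_j w_j·f_j(x).
Component likelihoods at x = 1.57 seconds:
  f_I = 1.0·e^(−1.0·1.57) = 1.0·e^(−1.5700) = 0.208045
  f_II = 1.3·e^(−1.3·1.57) = 1.3·e^(−2.0410) = 0.168868
  f_III = 2.4·e^(−2.4·1.57) = 2.4·e^(−3.7680) = 0.0554357
Multiply by the mixture weights:
  w_I·f_I = 0.25 × 0.208045 = 0.0520113
  w_II·f_II = 0.39 × 0.168868 = 0.0658587
  w_III·f_III = 0.36 × 0.0554357 = 0.0199569
Evidence: 0.0520113 + 0.0658587 + 0.0199569 = 0.137827
P(State III | the observation) = 0.0199569 / 0.137827 ≈ 0.1448

0.1448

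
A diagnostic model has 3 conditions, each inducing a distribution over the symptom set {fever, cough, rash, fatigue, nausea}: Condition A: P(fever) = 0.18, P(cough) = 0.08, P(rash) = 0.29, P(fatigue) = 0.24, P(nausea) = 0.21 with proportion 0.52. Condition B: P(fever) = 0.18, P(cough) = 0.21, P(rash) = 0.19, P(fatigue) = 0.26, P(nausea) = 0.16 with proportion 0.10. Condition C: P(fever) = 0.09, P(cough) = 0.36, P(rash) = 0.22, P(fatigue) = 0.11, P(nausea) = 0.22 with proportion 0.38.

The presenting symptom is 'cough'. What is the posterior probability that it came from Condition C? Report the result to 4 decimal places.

0.6861

Apply Bayes' rule: the posterior for each component is proportional to its prior times its likelihood at x.
Categorical probabilities:
  f_A = P(cough | comp) = 0.08
  f_B = P(cough | comp) = 0.21
  f_C = P(cough | comp) = 0.36
Weight by the priors:
  w_A·f_A = 0.52 × 0.08 = 0.0416
  w_B·f_B = 0.10 × 0.21 = 0.021
  w_C·f_C = 0.38 × 0.36 = 0.1368
Sum: 0.0416 + 0.021 + 0.1368 = 0.1994
Responsibility of Condition C: 0.1368 / 0.1994 ≈ 0.6861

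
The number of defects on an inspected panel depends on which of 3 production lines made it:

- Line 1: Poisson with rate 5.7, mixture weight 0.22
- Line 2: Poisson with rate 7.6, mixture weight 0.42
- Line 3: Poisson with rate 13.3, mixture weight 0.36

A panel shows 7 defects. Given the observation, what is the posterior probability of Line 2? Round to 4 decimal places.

The responsibility of component k is π_k f_k(x) divided by Σ_j π_j f_j(x).
Component likelihoods at x = 7 defects:
  f_1 = e^(−5.7)·5.7^7/7! = 0.129782
  f_2 = e^(−7.6)·7.6^7/7! = 0.145421
  f_3 = e^(−13.3)·13.3^7/7! = 0.0244576
Unnormalised posteriors:
  π_1·f_1 = 0.22 × 0.129782 = 0.0285521
  π_2·f_2 = 0.42 × 0.145421 = 0.0610767
  π_3·f_3 = 0.36 × 0.0244576 = 0.00880475
Normaliser: 0.0285521 + 0.0610767 + 0.00880475 = 0.0984336
So the posterior for Line 2 is 0.0610767 / 0.0984336 ≈ 0.6205.

0.6205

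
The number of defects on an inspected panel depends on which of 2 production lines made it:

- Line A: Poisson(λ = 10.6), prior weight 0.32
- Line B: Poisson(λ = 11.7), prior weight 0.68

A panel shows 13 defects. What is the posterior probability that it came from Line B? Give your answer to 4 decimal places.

The responsibility of component k is P(Z=k) f_k(x) divided by Σ_j P(Z=j) f_j(x).
Poisson probabilities:
  f_A = e^(−10.6)·10.6^13/13! = 0.0853443
  f_B = e^(−11.7)·11.7^13/13! = 0.102539
Prior × likelihood for each component:
  P(Z=A)·f_A = 0.32 × 0.0853443 = 0.0273102
  P(Z=B)·f_B = 0.68 × 0.102539 = 0.0697267
Marginal: 0.0273102 + 0.0697267 = 0.0970369
P(Line B | 13 defects) ≈ 0.7186

0.7186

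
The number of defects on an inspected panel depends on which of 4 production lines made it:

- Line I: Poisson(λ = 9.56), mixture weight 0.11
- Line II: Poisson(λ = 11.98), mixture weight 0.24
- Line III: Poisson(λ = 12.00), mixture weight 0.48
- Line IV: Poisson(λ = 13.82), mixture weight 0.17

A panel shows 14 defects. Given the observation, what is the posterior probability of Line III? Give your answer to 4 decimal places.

By Bayes' theorem, P(k | x) = w_k f_k(x) / Σ_j w_j f_j(x).
Evaluate each component's likelihood at the observed value:
  p_I = e^(−9.56)·9.56^14/14! = 0.0430672
  p_II = e^(−11.98)·11.98^14/14! = 0.090186
  p_III = e^(−12.00)·12.00^14/14! = 0.0904889
  p_IV = e^(−13.82)·13.82^14/14! = 0.105866
Prior × likelihood for each component:
  w_I·p_I = 0.11 × 0.0430672 = 0.00473739
  w_II·p_II = 0.24 × 0.090186 = 0.0216446
  w_III·p_III = 0.48 × 0.0904889 = 0.0434347
  w_IV·p_IV = 0.17 × 0.105866 = 0.0179971
Marginal: 0.00473739 + 0.0216446 + 0.0434347 + 0.0179971 = 0.0878138
P(Line III | 14 defects) ≈ 0.4946

0.4946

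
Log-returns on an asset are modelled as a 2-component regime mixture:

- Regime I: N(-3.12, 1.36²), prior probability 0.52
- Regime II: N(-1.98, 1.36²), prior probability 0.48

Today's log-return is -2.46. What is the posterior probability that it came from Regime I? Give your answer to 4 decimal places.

Apply Bayes' rule: the posterior for each component is proportional to its prior times its likelihood at x.
Component likelihoods at x = -2.46:
  L_I = 0.260754
  L_II = 0.275627
Unnormalised posteriors:
  π_I·L_I = 0.52 × 0.260754 = 0.135592
  π_II·L_II = 0.48 × 0.275627 = 0.132301
Evidence: 0.135592 + 0.132301 = 0.267893
Responsibility of Regime I: 0.135592 / 0.267893 ≈ 0.5061

0.5061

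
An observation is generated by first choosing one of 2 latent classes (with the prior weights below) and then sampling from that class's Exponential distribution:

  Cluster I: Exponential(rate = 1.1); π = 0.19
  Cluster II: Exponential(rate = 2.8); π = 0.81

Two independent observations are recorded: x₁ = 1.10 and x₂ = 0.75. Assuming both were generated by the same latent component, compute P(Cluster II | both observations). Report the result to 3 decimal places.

0.543

Posterior ∝ prior × likelihood, so P(k | x) ∝ π_k f_k(x); normalise over all components.
Since both observations come from the same component, the likelihood for component k is f_k(x₁)·f_k(x₂).
  L_I = [0.328017] × [0.482058] = 0.158123
  L_II = [0.128686] × [0.342878] = 0.0441236
Prior × likelihood for each component:
  π_I·L_I = 0.19 × 0.158123 = 0.0300434
  π_II·L_II = 0.81 × 0.0441236 = 0.0357401
Marginal: 0.0300434 + 0.0357401 = 0.0657835
P(Cluster II | x₁, x₂) = 0.0357401 / 0.0657835 ≈ 0.543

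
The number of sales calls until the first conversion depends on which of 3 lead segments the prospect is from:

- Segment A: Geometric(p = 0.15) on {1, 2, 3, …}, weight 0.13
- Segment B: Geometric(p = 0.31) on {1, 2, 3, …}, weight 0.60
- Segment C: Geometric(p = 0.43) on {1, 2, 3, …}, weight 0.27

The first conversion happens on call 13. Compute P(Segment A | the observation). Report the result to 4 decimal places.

0.5464

P(component k | x) = π_k·f_k(x) / marginal(x), where marginal(x) = Σ_j π_j·f_j(x).
Geometric probabilities:
  f_A = 0.15·(1−0.15)^12 = 0.15·0.142242 = 0.0213363
  f_B = 0.31·(1−0.31)^12 = 0.31·0.0116463 = 0.00361036
  f_C = 0.43·(1−0.43)^12 = 0.43·0.00117625 = 0.000505786
Weight by the priors:
  π_A·f_A = 0.13 × 0.0213363 = 0.00277371
  π_B·f_B = 0.60 × 0.00361036 = 0.00216622
  π_C·f_C = 0.27 × 0.000505786 = 0.000136562
Marginal: 0.00277371 + 0.00216622 + 0.000136562 = 0.00507649
Responsibility of Segment A: 0.00277371 / 0.00507649 ≈ 0.5464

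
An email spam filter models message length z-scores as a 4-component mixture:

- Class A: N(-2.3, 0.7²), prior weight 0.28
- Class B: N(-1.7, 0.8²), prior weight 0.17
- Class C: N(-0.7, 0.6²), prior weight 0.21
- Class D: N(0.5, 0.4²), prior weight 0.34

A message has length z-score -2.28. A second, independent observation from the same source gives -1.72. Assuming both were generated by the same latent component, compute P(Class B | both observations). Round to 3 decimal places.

The responsibility of component k is P(Z=k) f_k(x) divided by Σ_j P(Z=j) f_j(x).
Since both observations come from the same component, the likelihood for component k is f_k(x₁)·f_k(x₂).
  p_A = [(1/(0.7·√(2π)))·exp(−(-2.28−-2.3)²/(2·0.7²)) = 0.569918·exp(-0.00041) = 0.569685] × [0.404328] = 0.23034
  p_B = [(1/(0.8·√(2π)))·exp(−(-2.28−-1.7)²/(2·0.8²)) = 0.498678·exp(-0.26281) = 0.383426] × [0.498522] = 0.191147
  p_C = [(1/(0.6·√(2π)))·exp(−(-2.28−-0.7)²/(2·0.6²)) = 0.664904·exp(-3.46722) = 0.0207474] × [0.156748] = 0.00325212
  p_D = [(1/(0.4·√(2π)))·exp(−(-2.28−0.5)²/(2·0.4²)) = 0.997356·exp(-24.15125) = 3.23665e-11] × [2.04255e-07] = 6.61101e-18
Multiply by the mixture weights:
  P(Z=A)·p_A = 0.28 × 0.23034 = 0.0644951
  P(Z=B)·p_B = 0.17 × 0.191147 = 0.0324949
  P(Z=C)·p_C = 0.21 × 0.00325212 = 0.000682945
  P(Z=D)·p_D = 0.34 × 6.61101e-18 = 2.24774e-18
Normaliser: 0.0644951 + 0.0324949 + 0.000682945 + 2.24774e-18 = 0.0976729
Responsibility of Class B: 0.0324949 / 0.0976729 ≈ 0.333

0.333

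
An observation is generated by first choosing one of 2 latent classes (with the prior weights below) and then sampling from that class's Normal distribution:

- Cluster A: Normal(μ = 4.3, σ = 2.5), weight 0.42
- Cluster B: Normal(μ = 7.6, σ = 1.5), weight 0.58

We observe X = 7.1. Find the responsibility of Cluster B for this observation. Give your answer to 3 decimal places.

0.803

Posterior ∝ prior × likelihood, so P(k | x) ∝ P(Z=k) f_k(x); normalise over all components.
Normal densities:
  p_A = (1/(2.5·√(2π)))·exp(−(7.1−4.3)²/(2·2.5²)) = 0.159577·exp(-0.62720) = 0.0852277
  p_B = (1/(1.5·√(2π)))·exp(−(7.1−7.6)²/(2·1.5²)) = 0.265962·exp(-0.05556) = 0.251589
Unnormalised posteriors:
  P(Z=A)·p_A = 0.42 × 0.0852277 = 0.0357956
  P(Z=B)·p_B = 0.58 × 0.251589 = 0.145922
Marginal: 0.0357956 + 0.145922 = 0.181717
So the posterior for Cluster B is 0.145922 / 0.181717 ≈ 0.803.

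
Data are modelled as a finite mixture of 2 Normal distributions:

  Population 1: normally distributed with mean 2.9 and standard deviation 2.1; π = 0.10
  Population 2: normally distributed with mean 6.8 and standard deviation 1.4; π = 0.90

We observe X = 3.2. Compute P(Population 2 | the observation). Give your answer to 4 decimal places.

The responsibility of component k is P(Z=k) f_k(x) divided by Σ_j P(Z=j) f_j(x).
Evaluate each component's likelihood at the observed value:
  f_1 = (1/(2.1·√(2π)))·exp(−(3.2−2.9)²/(2·2.1²)) = 0.189973·exp(-0.01020) = 0.188044
  f_2 = (1/(1.4·√(2π)))·exp(−(3.2−6.8)²/(2·1.4²)) = 0.284959·exp(-3.30612) = 0.010446
Unnormalised posteriors:
  P(Z=1)·f_1 = 0.10 × 0.188044 = 0.0188044
  P(Z=2)·f_2 = 0.90 × 0.010446 = 0.00940143
Denominator: 0.0188044 + 0.00940143 = 0.0282058
So the posterior for Population 2 is 0.00940143 / 0.0282058 ≈ 0.3333.

0.3333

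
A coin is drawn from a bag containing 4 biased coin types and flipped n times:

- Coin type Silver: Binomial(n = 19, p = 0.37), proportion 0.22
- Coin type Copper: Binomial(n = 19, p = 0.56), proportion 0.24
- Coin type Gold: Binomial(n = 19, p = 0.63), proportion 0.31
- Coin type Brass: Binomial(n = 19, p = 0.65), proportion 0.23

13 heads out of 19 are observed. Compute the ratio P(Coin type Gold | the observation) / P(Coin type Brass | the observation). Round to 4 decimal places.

Posterior odds = (P(Z=i) f_i(x)) / (P(Z=j) f_j(x)); the normalising sum cancels.
Component likelihoods at x = 13 heads out of 19:
  L_Silver = C(19,13)·0.37^13·0.63^6 = 27132·2.43569e-06·0.0625235 = 0.00413188
  L_Copper = C(19,13)·0.56^13·0.44^6 = 27132·0.000532653·0.00725631 = 0.104868
  L_Gold = C(19,13)·0.63^13·0.37^6 = 27132·0.00246279·0.00256573 = 0.171443
  L_Brass = C(19,13)·0.65^13·0.35^6 = 27132·0.00369721·0.00183827 = 0.184401
Odds = (0.31/0.23) × (0.171443/0.184401) = 1.34783 × 0.929727 ≈ 1.2531

1.2531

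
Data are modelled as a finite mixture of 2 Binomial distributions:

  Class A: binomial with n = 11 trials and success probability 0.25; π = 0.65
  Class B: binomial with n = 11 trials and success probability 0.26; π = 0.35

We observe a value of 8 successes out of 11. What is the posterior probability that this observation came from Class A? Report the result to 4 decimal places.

0.5855

P(component k | x) = w_k·f_k(x) / marginal(x), where marginal(x) = Σ_j w_j·f_j(x).
Component likelihoods at x = 8 successes out of 11:
  f_A = C(11,8)·0.25^8·0.75^3 = 165·1.52588e-05·0.421875 = 0.00106215
  f_B = C(11,8)·0.26^8·0.74^3 = 165·2.08827e-05·0.405224 = 0.00139626
Weight by the priors:
  w_A·f_A = 0.65 × 0.00106215 = 0.000690401
  w_B·f_B = 0.35 × 0.00139626 = 0.000488691
Evidence: 0.000690401 + 0.000488691 = 0.00117909
P(Class A | 8 successes out of 11) = 0.000690401 / 0.00117909 ≈ 0.5855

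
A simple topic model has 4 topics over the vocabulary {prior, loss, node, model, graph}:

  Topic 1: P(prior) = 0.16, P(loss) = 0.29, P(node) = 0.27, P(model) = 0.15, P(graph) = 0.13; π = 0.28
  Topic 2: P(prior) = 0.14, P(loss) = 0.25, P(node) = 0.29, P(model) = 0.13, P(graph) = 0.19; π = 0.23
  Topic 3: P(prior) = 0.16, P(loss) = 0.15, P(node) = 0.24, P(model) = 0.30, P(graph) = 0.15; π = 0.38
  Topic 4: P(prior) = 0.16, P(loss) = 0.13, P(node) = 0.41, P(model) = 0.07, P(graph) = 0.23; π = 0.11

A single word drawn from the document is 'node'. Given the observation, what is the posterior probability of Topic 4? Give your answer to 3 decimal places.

The responsibility of component k is π_k f_k(x) divided by Σ_j π_j f_j(x).
Component likelihoods at x = 'node':
  p_1 = 0.27
  p_2 = 0.29
  p_3 = 0.24
  p_4 = 0.41
Weight by the priors:
  π_1·p_1 = 0.28 × 0.27 = 0.0756
  π_2·p_2 = 0.23 × 0.29 = 0.0667
  π_3·p_3 = 0.38 × 0.24 = 0.0912
  π_4·p_4 = 0.11 × 0.41 = 0.0451
Denominator: 0.0756 + 0.0667 + 0.0912 + 0.0451 = 0.2786
Responsibility of Topic 4: 0.0451 / 0.2786 ≈ 0.162

0.162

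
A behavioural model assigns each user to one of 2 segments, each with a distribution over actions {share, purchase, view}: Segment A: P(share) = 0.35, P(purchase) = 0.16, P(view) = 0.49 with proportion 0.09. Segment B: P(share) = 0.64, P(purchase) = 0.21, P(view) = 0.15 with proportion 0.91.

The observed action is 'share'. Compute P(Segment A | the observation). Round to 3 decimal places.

0.051

Apply Bayes' rule: the posterior for each component is proportional to its prior times its likelihood at x.
Evaluate each component's likelihood at the observed value:
  L_A = P(share | comp) = 0.35
  L_B = P(share | comp) = 0.64
Weight by the priors:
  π_A·L_A = 0.09 × 0.35 = 0.0315
  π_B·L_B = 0.91 × 0.64 = 0.5824
Sum: 0.0315 + 0.5824 = 0.6139
Responsibility of Segment A: 0.0315 / 0.6139 ≈ 0.051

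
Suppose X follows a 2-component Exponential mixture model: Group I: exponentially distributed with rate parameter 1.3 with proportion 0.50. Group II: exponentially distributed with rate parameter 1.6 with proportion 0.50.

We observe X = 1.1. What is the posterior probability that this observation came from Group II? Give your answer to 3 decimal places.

P(component k | x) = w_k·f_k(x) / marginal(x), where marginal(x) = Σ_j w_j·f_j(x).
Exponential densities:
  f_I = 0.311102
  f_II = 0.275272
Unnormalised posteriors:
  w_I·f_I = 0.50 × 0.311102 = 0.155551
  w_II·f_II = 0.50 × 0.275272 = 0.137636
Normaliser: 0.155551 + 0.137636 = 0.293187
Responsibility of Group II: 0.137636 / 0.293187 ≈ 0.469

0.469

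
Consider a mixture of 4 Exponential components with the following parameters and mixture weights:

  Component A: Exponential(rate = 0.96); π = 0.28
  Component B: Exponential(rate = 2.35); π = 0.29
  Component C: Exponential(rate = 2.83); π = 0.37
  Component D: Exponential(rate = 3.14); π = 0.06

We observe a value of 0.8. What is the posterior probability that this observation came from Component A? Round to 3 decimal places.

0.353

Posterior ∝ prior × likelihood, so P(k | x) ∝ w_k f_k(x); normalise over all components.
Exponential densities:
  f_A = 0.96·e^(−0.96·0.8) = 0.96·e^(−0.7680) = 0.445382
  f_B = 2.35·e^(−2.35·0.8) = 2.35·e^(−1.8800) = 0.358587
  f_C = 2.83·e^(−2.83·0.8) = 2.83·e^(−2.2640) = 0.294133
  f_D = 3.14·e^(−3.14·0.8) = 3.14·e^(−2.5120) = 0.254672
Weight by the priors:
  w_A·f_A = 0.28 × 0.445382 = 0.124707
  w_B·f_B = 0.29 × 0.358587 = 0.10399
  w_C·f_C = 0.37 × 0.294133 = 0.108829
  w_D·f_D = 0.06 × 0.254672 = 0.0152803
Marginal: 0.124707 + 0.10399 + 0.108829 + 0.0152803 = 0.352807
P(Component A | the observation) ≈ 0.353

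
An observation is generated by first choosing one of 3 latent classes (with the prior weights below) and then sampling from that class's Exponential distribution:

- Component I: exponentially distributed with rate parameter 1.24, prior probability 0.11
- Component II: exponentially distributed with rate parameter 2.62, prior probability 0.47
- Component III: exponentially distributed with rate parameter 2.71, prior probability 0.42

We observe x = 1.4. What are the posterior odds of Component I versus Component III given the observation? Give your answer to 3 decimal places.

The posterior odds equal the prior odds times the likelihood ratio: (w_i/w_j)·(f_i(x)/f_j(x)).
Exponential densities:
  L_I = 0.218518
  L_II = 0.066882
  L_III = 0.0609896
Odds = (0.11/0.42) × (0.218518/0.0609896) = 0.261905 × 3.58286 ≈ 0.938

0.938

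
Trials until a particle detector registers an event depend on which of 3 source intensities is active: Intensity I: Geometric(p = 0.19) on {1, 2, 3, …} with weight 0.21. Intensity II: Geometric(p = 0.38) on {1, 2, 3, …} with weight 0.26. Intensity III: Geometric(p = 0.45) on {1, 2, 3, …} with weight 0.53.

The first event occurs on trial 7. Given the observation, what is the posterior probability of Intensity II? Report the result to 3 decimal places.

0.239

The responsibility of component k is π_k f_k(x) divided by Σ_j π_j f_j(x).
Geometric probabilities:
  L_I = 0.19·(1−0.19)^6 = 0.19·0.28243 = 0.0536616
  L_II = 0.38·(1−0.38)^6 = 0.38·0.0568002 = 0.0215841
  L_III = 0.45·(1−0.45)^6 = 0.45·0.0276806 = 0.0124563
Prior × likelihood for each component:
  π_I·L_I = 0.21 × 0.0536616 = 0.0112689
  π_II·L_II = 0.26 × 0.0215841 = 0.00561186
  π_III·L_III = 0.53 × 0.0124563 = 0.00660183
Normaliser: 0.0112689 + 0.00561186 + 0.00660183 = 0.0234826
P(Intensity II | x) ≈ 0.239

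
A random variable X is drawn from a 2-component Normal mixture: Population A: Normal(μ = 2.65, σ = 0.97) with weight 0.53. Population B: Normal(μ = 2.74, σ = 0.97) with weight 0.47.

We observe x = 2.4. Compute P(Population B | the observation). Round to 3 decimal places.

0.463

P(component k | x) = w_k·f_k(x) / marginal(x), where marginal(x) = Σ_j w_j·f_j(x).
Evaluate each component's likelihood at the observed value:
  f_A = 0.397845
  f_B = 0.386776
Multiply by the mixture weights:
  w_A·f_A = 0.53 × 0.397845 = 0.210858
  w_B·f_B = 0.47 × 0.386776 = 0.181785
Sum: 0.210858 + 0.181785 = 0.392643
So the posterior for Population B is 0.181785 / 0.392643 ≈ 0.463.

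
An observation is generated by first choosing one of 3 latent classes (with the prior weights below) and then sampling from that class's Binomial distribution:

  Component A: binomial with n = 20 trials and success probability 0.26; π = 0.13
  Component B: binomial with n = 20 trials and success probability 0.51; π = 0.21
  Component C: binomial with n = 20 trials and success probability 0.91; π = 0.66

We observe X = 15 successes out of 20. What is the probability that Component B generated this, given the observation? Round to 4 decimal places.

Apply Bayes' rule: the posterior for each component is proportional to its prior times its likelihood at x.
Component likelihoods at x = 15 successes out of 20:
  L_A = C(20,15)·0.26^15·0.74^5 = 15504·1.67726e-09·0.221901 = 5.77036e-06
  L_B = C(20,15)·0.51^15·0.49^5 = 15504·4.10726e-05·0.0282475 = 0.0179877
  L_C = C(20,15)·0.91^15·0.09^5 = 15504·0.243008·5.9049e-06 = 0.0222473
Weight by the priors:
  π_A·L_A = 0.13 × 5.77036e-06 = 7.50146e-07
  π_B·L_B = 0.21 × 0.0179877 = 0.00377743
  π_C·L_C = 0.66 × 0.0222473 = 0.0146832
Denominator: 7.50146e-07 + 0.00377743 + 0.0146832 = 0.0184614
P(Component B | 15 successes out of 20) = 0.00377743 / 0.0184614 ≈ 0.2046

0.2046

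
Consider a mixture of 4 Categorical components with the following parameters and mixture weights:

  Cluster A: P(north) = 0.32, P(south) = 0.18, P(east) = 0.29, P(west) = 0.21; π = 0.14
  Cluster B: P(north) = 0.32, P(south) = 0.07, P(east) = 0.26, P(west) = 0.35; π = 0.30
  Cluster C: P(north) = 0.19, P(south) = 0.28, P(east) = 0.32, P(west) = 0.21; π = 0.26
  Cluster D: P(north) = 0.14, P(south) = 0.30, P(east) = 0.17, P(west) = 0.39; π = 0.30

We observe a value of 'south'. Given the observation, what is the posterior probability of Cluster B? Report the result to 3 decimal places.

0.100

By Bayes' theorem, P(k | x) = w_k f_k(x) / Σ_j w_j f_j(x).
Component likelihoods at x = 'south':
  f_A = P(south | comp) = 0.18
  f_B = P(south | comp) = 0.07
  f_C = P(south | comp) = 0.28
  f_D = P(south | comp) = 0.30
Multiply by the mixture weights:
  w_A·f_A = 0.14 × 0.18 = 0.0252
  w_B·f_B = 0.30 × 0.07 = 0.021
  w_C·f_C = 0.26 × 0.28 = 0.0728
  w_D·f_D = 0.30 × 0.3 = 0.09
Sum: 0.0252 + 0.021 + 0.0728 + 0.09 = 0.209
Responsibility of Cluster B: 0.021 / 0.209 ≈ 0.100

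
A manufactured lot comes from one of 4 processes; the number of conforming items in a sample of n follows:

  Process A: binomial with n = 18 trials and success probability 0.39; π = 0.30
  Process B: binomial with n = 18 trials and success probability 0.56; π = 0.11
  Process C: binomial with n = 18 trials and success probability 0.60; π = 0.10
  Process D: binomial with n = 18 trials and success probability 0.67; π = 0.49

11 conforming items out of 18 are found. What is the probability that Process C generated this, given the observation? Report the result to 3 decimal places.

Apply Bayes' rule: the posterior for each component is proportional to its prior times its likelihood at x.
Evaluate each component's likelihood at the observed value:
  f_A = 0.0317522
  f_B = 0.172581
  f_C = 0.189164
  f_D = 0.165644
Prior × likelihood for each component:
  P(Z=A)·f_A = 0.30 × 0.0317522 = 0.00952567
  P(Z=B)·f_B = 0.11 × 0.172581 = 0.0189839
  P(Z=C)·f_C = 0.10 × 0.189164 = 0.0189164
  P(Z=D)·f_D = 0.49 × 0.165644 = 0.0811655
Denominator: 0.00952567 + 0.0189839 + 0.0189164 + 0.0811655 = 0.128591
P(Process C | x) = 0.0189164 / 0.128591 ≈ 0.147

0.147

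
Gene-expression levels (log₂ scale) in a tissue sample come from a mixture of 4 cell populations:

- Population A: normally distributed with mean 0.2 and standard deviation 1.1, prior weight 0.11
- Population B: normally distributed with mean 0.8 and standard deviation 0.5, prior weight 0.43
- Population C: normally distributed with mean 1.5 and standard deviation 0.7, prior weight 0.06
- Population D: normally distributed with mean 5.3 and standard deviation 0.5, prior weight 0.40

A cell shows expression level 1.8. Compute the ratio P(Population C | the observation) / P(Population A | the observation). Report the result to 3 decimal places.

Only the two components matter; the odds are (w_i f_i(x)) / (w_j f_j(x)).
Component likelihoods at x = 1.8:
  p_A = 0.125921
  p_B = 0.107982
  p_C = 0.51991
  p_D = 1.82694e-11
0.0311946 / 0.0138513 ≈ 2.252

2.252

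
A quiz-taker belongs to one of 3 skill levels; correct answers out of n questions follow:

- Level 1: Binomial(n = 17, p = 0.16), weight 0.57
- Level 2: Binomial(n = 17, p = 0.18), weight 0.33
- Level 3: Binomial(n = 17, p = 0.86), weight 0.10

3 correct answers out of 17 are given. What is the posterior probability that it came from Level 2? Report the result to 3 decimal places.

0.370

Posterior ∝ prior × likelihood, so P(k | x) ∝ P(Z=k) f_k(x); normalise over all components.
Component likelihoods at x = 3 correct answers out of 17:
  L_1 = C(17,3)·0.16^3·0.84^14 = 680·0.004096·0.0870783 = 0.242537
  L_2 = C(17,3)·0.18^3·0.82^14 = 680·0.005832·0.0621432 = 0.246445
  L_3 = C(17,3)·0.86^3·0.14^14 = 680·0.636056·1.1112e-12 = 4.80614e-10
Prior × likelihood for each component:
  P(Z=1)·L_1 = 0.57 × 0.242537 = 0.138246
  P(Z=2)·L_2 = 0.33 × 0.246445 = 0.0813269
  P(Z=3)·L_3 = 0.10 × 4.80614e-10 = 4.80614e-11
Sum: 0.138246 + 0.0813269 + 4.80614e-11 = 0.219573
P(Level 2 | data) = 0.0813269 / 0.219573 ≈ 0.370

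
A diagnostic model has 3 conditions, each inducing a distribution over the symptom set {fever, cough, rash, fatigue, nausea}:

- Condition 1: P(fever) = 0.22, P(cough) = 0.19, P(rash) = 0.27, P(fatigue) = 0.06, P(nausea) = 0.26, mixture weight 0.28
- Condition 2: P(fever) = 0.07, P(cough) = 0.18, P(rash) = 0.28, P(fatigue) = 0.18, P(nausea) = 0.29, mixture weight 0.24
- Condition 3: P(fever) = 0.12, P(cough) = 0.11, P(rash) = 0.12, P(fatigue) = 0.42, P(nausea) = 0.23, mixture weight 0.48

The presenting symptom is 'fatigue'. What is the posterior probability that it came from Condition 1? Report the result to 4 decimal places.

0.0642

By Bayes' theorem, P(k | x) = π_k f_k(x) / Σ_j π_j f_j(x).
Categorical probabilities:
  L_1 = 0.06
  L_2 = 0.18
  L_3 = 0.42
Unnormalised posteriors:
  π_1·L_1 = 0.28 × 0.06 = 0.0168
  π_2·L_2 = 0.24 × 0.18 = 0.0432
  π_3·L_3 = 0.48 × 0.42 = 0.2016
Denominator: 0.0168 + 0.0432 + 0.2016 = 0.2616
Responsibility of Condition 1: 0.0168 / 0.2616 ≈ 0.0642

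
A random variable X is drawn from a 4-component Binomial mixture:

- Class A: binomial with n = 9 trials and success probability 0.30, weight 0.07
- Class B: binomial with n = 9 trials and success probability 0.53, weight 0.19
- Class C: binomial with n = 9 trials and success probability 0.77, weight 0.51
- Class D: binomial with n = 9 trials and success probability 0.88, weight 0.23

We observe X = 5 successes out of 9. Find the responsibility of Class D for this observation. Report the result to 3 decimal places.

0.030

The responsibility of component k is w_k f_k(x) divided by Σ_j w_j f_j(x).
Component likelihoods at x = 5 successes out of 9:
  f_A = 0.0735138
  f_B = 0.257123
  f_C = 0.0954411
  f_D = 0.0137882
Multiply by the mixture weights:
  w_A·f_A = 0.07 × 0.0735138 = 0.00514597
  w_B·f_B = 0.19 × 0.257123 = 0.0488534
  w_C·f_C = 0.51 × 0.0954411 = 0.048675
  w_D·f_D = 0.23 × 0.0137882 = 0.0031713
Denominator: 0.00514597 + 0.0488534 + 0.048675 + 0.0031713 = 0.105846
So the posterior for Class D is 0.0031713 / 0.105846 ≈ 0.030.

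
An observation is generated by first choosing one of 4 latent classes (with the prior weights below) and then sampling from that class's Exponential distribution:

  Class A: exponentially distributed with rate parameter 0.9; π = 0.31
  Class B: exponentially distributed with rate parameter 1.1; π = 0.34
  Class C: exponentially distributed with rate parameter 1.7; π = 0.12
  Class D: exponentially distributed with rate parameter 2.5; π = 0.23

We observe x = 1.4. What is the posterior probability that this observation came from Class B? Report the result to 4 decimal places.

0.4100

The responsibility of component k is π_k f_k(x) divided by Σ_j π_j f_j(x).
Exponential densities:
  L_A = 0.9·e^(−0.9·1.4) = 0.9·e^(−1.2600) = 0.255289
  L_B = 1.1·e^(−1.1·1.4) = 1.1·e^(−1.5400) = 0.235819
  L_C = 1.7·e^(−1.7·1.4) = 1.7·e^(−2.3800) = 0.157336
  L_D = 2.5·e^(−2.5·1.4) = 2.5·e^(−3.5000) = 0.0754935
Weight by the priors:
  π_A·L_A = 0.31 × 0.255289 = 0.0791395
  π_B·L_B = 0.34 × 0.235819 = 0.0801785
  π_C·L_C = 0.12 × 0.157336 = 0.0188803
  π_D·L_D = 0.23 × 0.0754935 = 0.0173635
Marginal: 0.0791395 + 0.0801785 + 0.0188803 + 0.0173635 = 0.195562
So the posterior for Class B is 0.0801785 / 0.195562 ≈ 0.4100.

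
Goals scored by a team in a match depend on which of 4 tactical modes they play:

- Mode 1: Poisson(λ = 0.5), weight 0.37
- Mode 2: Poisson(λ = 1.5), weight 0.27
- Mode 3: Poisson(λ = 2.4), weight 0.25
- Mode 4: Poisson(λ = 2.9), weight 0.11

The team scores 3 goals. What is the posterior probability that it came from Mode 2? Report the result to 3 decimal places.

0.294

Apply Bayes' rule: the posterior for each component is proportional to its prior times its likelihood at x.
Evaluate each component's likelihood at the observed value:
  f_1 = 0.0126361
  f_2 = 0.125511
  f_3 = 0.209014
  f_4 = 0.22366
Multiply by the mixture weights:
  w_1·f_1 = 0.37 × 0.0126361 = 0.00467534
  w_2·f_2 = 0.27 × 0.125511 = 0.0338879
  w_3·f_3 = 0.25 × 0.209014 = 0.0522535
  w_4·f_4 = 0.11 × 0.22366 = 0.0246026
Marginal: 0.00467534 + 0.0338879 + 0.0522535 + 0.0246026 = 0.115419
P(Mode 2 | 3 goals) = 0.0338879 / 0.115419 ≈ 0.294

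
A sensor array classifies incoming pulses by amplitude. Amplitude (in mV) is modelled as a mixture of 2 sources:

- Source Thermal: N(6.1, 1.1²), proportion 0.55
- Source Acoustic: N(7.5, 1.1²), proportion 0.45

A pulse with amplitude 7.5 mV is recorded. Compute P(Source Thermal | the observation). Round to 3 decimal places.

0.352

By Bayes' theorem, P(k | x) = P(Z=k) f_k(x) / Σ_j P(Z=j) f_j(x).
Evaluate each component's likelihood at the observed value:
  L_Thermal = 0.161352
  L_Acoustic = 0.362675
Prior × likelihood for each component:
  P(Z=Thermal)·L_Thermal = 0.55 × 0.161352 = 0.0887437
  P(Z=Acoustic)·L_Acoustic = 0.45 × 0.362675 = 0.163204
Marginal: 0.0887437 + 0.163204 = 0.251947
P(Source Thermal | data) = 0.0887437 / 0.251947 ≈ 0.352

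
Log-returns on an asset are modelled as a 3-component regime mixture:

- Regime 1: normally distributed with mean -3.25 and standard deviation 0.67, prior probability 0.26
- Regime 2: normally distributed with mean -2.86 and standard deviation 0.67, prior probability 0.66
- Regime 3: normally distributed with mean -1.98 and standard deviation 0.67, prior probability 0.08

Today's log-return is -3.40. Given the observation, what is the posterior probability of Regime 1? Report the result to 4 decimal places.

Apply Bayes' rule: the posterior for each component is proportional to its prior times its likelihood at x.
Component likelihoods at x = -3.40:
  L_1 = (1/(0.67·√(2π)))·exp(−(-3.40−-3.25)²/(2·0.67²)) = 0.595436·exp(-0.02506) = 0.580699
  L_2 = (1/(0.67·√(2π)))·exp(−(-3.40−-2.86)²/(2·0.67²)) = 0.595436·exp(-0.32479) = 0.430308
  L_3 = (1/(0.67·√(2π)))·exp(−(-3.40−-1.98)²/(2·0.67²)) = 0.595436·exp(-2.24593) = 0.0630142
Multiply by the mixture weights:
  π_1·L_1 = 0.26 × 0.580699 = 0.150982
  π_2·L_2 = 0.66 × 0.430308 = 0.284003
  π_3·L_3 = 0.08 × 0.0630142 = 0.00504113
Denominator: 0.150982 + 0.284003 + 0.00504113 = 0.440026
Responsibility of Regime 1: 0.150982 / 0.440026 ≈ 0.3431

0.3431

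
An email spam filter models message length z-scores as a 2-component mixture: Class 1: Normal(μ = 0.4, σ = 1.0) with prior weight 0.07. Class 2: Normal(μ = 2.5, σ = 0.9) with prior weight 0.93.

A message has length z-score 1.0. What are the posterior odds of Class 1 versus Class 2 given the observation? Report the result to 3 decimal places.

The posterior odds equal the prior odds times the likelihood ratio: (π_i/π_j)·(f_i(x)/f_j(x)).
Normal densities:
  L_1 = 0.333225
  L_2 = 0.11053
Posterior odds = (π_1·L_1) / (π_2·L_2) = (0.07·0.333225) / (0.93·0.11053) = 0.0233257 / 0.102793 ≈ 0.227

0.227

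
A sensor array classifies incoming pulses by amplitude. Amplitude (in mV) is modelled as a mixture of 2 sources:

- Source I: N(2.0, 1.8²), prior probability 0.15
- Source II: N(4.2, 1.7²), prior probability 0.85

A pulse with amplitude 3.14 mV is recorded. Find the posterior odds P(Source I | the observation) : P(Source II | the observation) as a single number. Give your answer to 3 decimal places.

Posterior odds = (P(Z=i) f_i(x)) / (P(Z=j) f_j(x)); the normalising sum cancels.
Normal densities:
  p_I = (1/(1.8·√(2π)))·exp(−(3.14−2.0)²/(2·1.8²)) = 0.221635·exp(-0.20056) = 0.181358
  p_II = (1/(1.7·√(2π)))·exp(−(3.14−4.2)²/(2·1.7²)) = 0.234672·exp(-0.19439) = 0.193213
Posterior odds = (P(Z=I)·p_I) / (P(Z=II)·p_II) = (0.15·0.181358) / (0.85·0.193213) = 0.0272037 / 0.164231 ≈ 0.166

0.166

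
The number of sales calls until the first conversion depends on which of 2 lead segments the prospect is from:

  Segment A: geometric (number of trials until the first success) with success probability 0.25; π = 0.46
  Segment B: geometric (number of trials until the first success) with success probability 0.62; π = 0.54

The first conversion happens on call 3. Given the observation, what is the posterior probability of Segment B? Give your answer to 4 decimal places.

The responsibility of component k is P(Z=k) f_k(x) divided by Σ_j P(Z=j) f_j(x).
Component likelihoods at x = 3:
  L_A = 0.25·(1−0.25)^2 = 0.25·0.5625 = 0.140625
  L_B = 0.62·(1−0.62)^2 = 0.62·0.1444 = 0.089528
Weight by the priors:
  P(Z=A)·L_A = 0.46 × 0.140625 = 0.0646875
  P(Z=B)·L_B = 0.54 × 0.089528 = 0.0483451
Sum: 0.0646875 + 0.0483451 = 0.113033
So the posterior for Segment B is 0.0483451 / 0.113033 ≈ 0.4277.

0.4277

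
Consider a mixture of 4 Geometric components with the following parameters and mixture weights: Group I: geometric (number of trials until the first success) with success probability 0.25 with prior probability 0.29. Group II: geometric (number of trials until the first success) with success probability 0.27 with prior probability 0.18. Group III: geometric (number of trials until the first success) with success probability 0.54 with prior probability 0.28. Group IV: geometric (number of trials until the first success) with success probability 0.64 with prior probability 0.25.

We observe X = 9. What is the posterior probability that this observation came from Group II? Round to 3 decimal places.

0.340

Posterior ∝ prior × likelihood, so P(k | x) ∝ w_k f_k(x); normalise over all components.
Geometric probabilities:
  f_I = 0.0250282
  f_II = 0.0217744
  f_III = 0.00108257
  f_IV = 0.000180551
Weight by the priors:
  w_I·f_I = 0.29 × 0.0250282 = 0.00725819
  w_II·f_II = 0.18 × 0.0217744 = 0.0039194
  w_III·f_III = 0.28 × 0.00108257 = 0.00030312
  w_IV·f_IV = 0.25 × 0.000180551 = 4.51378e-05
Normaliser: 0.00725819 + 0.0039194 + 0.00030312 + 4.51378e-05 = 0.0115258
So the posterior for Group II is 0.0039194 / 0.0115258 ≈ 0.340.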